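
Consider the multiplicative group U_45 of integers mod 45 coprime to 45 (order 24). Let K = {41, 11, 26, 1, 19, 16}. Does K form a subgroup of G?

No

16 ∈ K but its inverse 31 ∉ K, so K is not a subgroup.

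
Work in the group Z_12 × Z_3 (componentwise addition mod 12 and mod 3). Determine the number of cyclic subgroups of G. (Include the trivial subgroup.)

15

Group the elements of G by the cyclic subgroup they generate; each cyclic subgroup of order d accounts for φ(d) elements.
Cyclic subgroups by order — order 1: 1; order 2: 1; order 3: 4; order 4: 1; order 6: 4; order 12: 4.
Total: 15.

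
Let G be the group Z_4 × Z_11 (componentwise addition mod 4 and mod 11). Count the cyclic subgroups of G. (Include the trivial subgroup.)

6

A cyclic subgroup of order d is generated by each of its φ(d) elements of order d, so the cyclic subgroups of order d number (#elements of order d)/φ(d).
Cyclic subgroups by order — order 1: 1; order 2: 1; order 4: 1; order 11: 1; order 22: 1; order 44: 1.
Total: 6.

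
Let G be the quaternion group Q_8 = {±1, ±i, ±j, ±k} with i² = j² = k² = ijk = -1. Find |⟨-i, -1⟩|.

|⟨-i⟩| = 4 and |⟨-1⟩| = 2, so |H| is a multiple of lcm(4, 2) = 4 and divides |G| = 8.
Closing under the operation: H = {1, -1, i, -i}, so |H| = 4.

4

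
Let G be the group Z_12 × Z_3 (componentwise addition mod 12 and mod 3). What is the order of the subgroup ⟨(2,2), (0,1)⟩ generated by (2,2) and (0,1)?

18

|⟨(2,2)⟩| = 6 and |⟨(0,1)⟩| = 3, so |H| is a multiple of lcm(6, 3) = 6 and divides |G| = 36.
Closing under the operation: H = {(0,0), (0,1), (0,2), (2,0), (2,1), (2,2), (4,0), (4,1), (4,2), (6,0), (6,1), (6,2), (8,0), (8,1), (8,2), (10,0), (10,1), (10,2)}, so |H| = 18.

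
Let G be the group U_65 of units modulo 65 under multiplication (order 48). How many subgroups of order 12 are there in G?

|G| = 48 and 12 | 48, so subgroups of order 12 are possible by Lagrange.
The subgroups of order 12 are: {1, 6, 11, 16, 21, 31, 36, 41, 46, 51, 56, 61}; {1, 9, 12, 14, 16, 17, 23, 29, 38, 43, 61, 62}; {1, 3, 9, 14, 16, 22, 27, 29, 42, 48, 53, 61}; {1, 4, 9, 14, 16, 29, 36, 49, 51, 56, 61, 64}; … (7 in all).
So G has 7 subgroups of order 12.

7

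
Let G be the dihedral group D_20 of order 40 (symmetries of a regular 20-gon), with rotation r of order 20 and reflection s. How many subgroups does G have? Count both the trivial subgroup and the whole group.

48

|G| = 40, so by Lagrange every subgroup order divides 40. Divisors: 1, 2, 4, 5, 8, 10, 20, 40.
Subgroups by order — order 1: 1; order 2: 21; order 4: 11; order 5: 1; order 8: 5; order 10: 5; order 20: 3; order 40: 1.
Total: 1 + 21 + 11 + 1 + 5 + 5 + 3 + 1 = 48.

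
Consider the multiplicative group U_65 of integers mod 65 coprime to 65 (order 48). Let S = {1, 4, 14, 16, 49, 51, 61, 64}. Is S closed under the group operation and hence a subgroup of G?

Closure fails: 4 · 14 = 56 ∉ S. So S is not a subgroup.

No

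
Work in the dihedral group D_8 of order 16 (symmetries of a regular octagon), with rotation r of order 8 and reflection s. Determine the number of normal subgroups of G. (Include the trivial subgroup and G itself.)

G has 19 subgroups. Checking conjugation-invariance by order — order 1: 1/1 normal; order 2: 1/9 normal; order 4: 1/5 normal; order 8: 3/3 normal; order 16: 1/1 normal.
Total normal subgroups: 7.

7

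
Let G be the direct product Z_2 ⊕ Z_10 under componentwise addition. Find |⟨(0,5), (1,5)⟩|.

4

|⟨(0,5)⟩| = 2 and |⟨(1,5)⟩| = 2, so |H| is a multiple of lcm(2, 2) = 2 and divides |G| = 20.
Closing under the operation: H = {(0,0), (0,5), (1,0), (1,5)}, so |H| = 4.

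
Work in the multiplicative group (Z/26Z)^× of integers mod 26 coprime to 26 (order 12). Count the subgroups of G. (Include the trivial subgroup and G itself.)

6

|G| = 12, so by Lagrange every subgroup order divides 12. Divisors: 1, 2, 3, 4, 6, 12.
Subgroups by order — order 1: 1; order 2: 1; order 3: 1; order 4: 1; order 6: 1; order 12: 1.
Total: 1 + 1 + 1 + 1 + 1 + 1 = 6.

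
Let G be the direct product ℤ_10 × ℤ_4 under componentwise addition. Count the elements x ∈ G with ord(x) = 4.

An element (a,b) has order lcm(ord(a), ord(b)); count pairs with lcm equal to 4.
Enumerating gives 4 such elements.

4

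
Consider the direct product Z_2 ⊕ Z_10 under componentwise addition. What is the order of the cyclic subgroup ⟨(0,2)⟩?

The order of (0,2) in Z_2 × Z_10 is lcm(ord(0) in Z_2, ord(2) in Z_10).
ord(0) = 1 and ord(2) = 5, so |⟨(0,2)⟩| = lcm(1, 5) = 5.

5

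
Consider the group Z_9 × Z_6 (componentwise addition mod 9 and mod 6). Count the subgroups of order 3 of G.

|G| = 54 and 3 | 54, so subgroups of order 3 are possible by Lagrange.
The subgroups of order 3 are: {(0,0), (0,2), (0,4)}; {(0,0), (3,0), (6,0)}; {(0,0), (3,2), (6,4)}; {(0,0), (3,4), (6,2)}.
So G has 4 subgroups of order 3.

4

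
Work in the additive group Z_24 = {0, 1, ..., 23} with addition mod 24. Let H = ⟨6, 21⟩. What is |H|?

|⟨6⟩| = 4 and |⟨21⟩| = 8, so |H| is a multiple of lcm(4, 8) = 8 and divides |G| = 24.
Closing under the operation: H = {0, 3, 6, 9, 12, 15, 18, 21}, so |H| = 8.

8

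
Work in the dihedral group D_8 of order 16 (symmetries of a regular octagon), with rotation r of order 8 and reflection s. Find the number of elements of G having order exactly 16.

0

No element of G has order 16 (even though 16 | 16).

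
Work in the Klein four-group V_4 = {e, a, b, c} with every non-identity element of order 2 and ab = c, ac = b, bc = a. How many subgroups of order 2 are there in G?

|G| = 4 and 2 | 4, so subgroups of order 2 are possible by Lagrange.
The subgroups of order 2 are: {e, a}; {e, b}; {e, c}.
So G has 3 subgroups of order 2.

3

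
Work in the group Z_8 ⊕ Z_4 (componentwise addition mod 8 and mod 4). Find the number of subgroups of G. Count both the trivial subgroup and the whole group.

|G| = 32, so by Lagrange every subgroup order divides 32. Divisors: 1, 2, 4, 8, 16, 32.
Subgroups by order — order 1: 1; order 2: 3; order 4: 7; order 8: 7; order 16: 3; order 32: 1.
Total: 1 + 3 + 7 + 7 + 3 + 1 = 22.

22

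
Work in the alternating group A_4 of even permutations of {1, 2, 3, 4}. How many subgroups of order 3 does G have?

4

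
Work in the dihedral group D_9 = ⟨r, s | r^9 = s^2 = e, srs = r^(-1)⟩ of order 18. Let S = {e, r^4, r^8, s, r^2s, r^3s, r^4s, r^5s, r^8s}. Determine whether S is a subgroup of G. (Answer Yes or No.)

r^4 ∈ S but its inverse r^5 ∉ S, so S is not a subgroup.

No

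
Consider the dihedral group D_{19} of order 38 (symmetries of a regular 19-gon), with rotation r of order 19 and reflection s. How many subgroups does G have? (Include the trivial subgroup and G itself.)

|G| = 38, so by Lagrange every subgroup order divides 38. Divisors: 1, 2, 19, 38.
Subgroups by order — order 1: 1; order 2: 19; order 19: 1; order 38: 1.
Total: 1 + 19 + 1 + 1 = 22.

22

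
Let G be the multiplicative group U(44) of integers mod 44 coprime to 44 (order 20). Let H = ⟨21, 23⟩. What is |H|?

4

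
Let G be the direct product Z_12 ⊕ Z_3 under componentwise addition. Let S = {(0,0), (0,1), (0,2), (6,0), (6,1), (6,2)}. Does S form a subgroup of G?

Yes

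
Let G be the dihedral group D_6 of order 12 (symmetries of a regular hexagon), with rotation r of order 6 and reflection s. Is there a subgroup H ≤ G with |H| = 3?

Yes

3 | 12. A subgroup of order 3 is {e, r^2, r^4}.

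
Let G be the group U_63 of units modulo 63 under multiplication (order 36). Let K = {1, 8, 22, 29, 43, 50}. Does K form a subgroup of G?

Yes

|K| = 6 divides |G| = 36, consistent with Lagrange.
K contains the identity, every element's inverse is in K, and K is closed under ·: it is a subgroup.
In fact K = ⟨50⟩.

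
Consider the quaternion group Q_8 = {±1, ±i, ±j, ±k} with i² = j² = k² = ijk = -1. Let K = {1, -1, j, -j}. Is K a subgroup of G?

|K| = 4 divides |G| = 8, consistent with Lagrange.
K contains the identity, every element's inverse is in K, and K is closed under ·: it is a subgroup.
In fact K = ⟨j⟩.

Yes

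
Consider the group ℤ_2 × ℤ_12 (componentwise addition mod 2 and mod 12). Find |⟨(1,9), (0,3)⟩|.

|⟨(1,9)⟩| = 4 and |⟨(0,3)⟩| = 4, so |H| is a multiple of lcm(4, 4) = 4 and divides |G| = 24.
Closing under the operation: H = {(0,0), (0,3), (0,6), (0,9), (1,0), (1,3), (1,6), (1,9)}, so |H| = 8.

8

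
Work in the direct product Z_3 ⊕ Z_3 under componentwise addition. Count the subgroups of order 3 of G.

|G| = 9 and 3 | 9, so subgroups of order 3 are possible by Lagrange.
The subgroups of order 3 are: {(0,0), (0,1), (0,2)}; {(0,0), (1,0), (2,0)}; {(0,0), (1,1), (2,2)}; {(0,0), (1,2), (2,1)}.
So G has 4 subgroups of order 3.

4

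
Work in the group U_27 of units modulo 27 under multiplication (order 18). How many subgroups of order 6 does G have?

|G| = 18 and 6 | 18, so subgroups of order 6 are possible by Lagrange.
The subgroups of order 6 are: {1, 8, 10, 17, 19, 26}.
So G has 1 subgroup of order 6.

1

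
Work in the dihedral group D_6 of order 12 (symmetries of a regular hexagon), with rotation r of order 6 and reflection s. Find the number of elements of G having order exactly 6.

2

The elements of order 6 are: r, r^5.
That's 2.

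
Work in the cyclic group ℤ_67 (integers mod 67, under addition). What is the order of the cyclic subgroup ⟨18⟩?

67

In ℤ_67, the order of an element a is n/gcd(a, n).
gcd(18, 67) = 1, so |⟨18⟩| = 67/1 = 67.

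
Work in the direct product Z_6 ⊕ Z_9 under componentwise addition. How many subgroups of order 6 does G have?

4

|G| = 54 and 6 | 54, so subgroups of order 6 are possible by Lagrange.
The subgroups of order 6 are: {(0,0), (0,3), (0,6), (3,0), (3,3), (3,6)}; {(0,0), (1,0), (2,0), (3,0), (4,0), (5,0)}; {(0,0), (1,3), (2,6), (3,0), (4,3), (5,6)}; {(0,0), (1,6), (2,3), (3,0), (4,6), (5,3)}.
So G has 4 subgroups of order 6.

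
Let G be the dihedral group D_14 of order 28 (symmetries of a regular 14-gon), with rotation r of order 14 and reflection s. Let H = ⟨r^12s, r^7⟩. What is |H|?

|⟨r^12s⟩| = 2 and |⟨r^7⟩| = 2, so |H| is a multiple of lcm(2, 2) = 2 and divides |G| = 28.
Closing under the operation: H = {e, r^7, r^5s, r^12s}, so |H| = 4.

4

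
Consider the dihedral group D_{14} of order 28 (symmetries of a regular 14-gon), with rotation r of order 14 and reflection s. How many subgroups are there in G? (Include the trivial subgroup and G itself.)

28

|G| = 28, so by Lagrange every subgroup order divides 28. Divisors: 1, 2, 4, 7, 14, 28.
Subgroups by order — order 1: 1; order 2: 15; order 4: 7; order 7: 1; order 14: 3; order 28: 1.
Total: 1 + 15 + 7 + 1 + 3 + 1 = 28.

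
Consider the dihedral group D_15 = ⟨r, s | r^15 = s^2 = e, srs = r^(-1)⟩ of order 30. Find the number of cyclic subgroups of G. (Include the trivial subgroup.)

19

Each element a generates a cyclic subgroup ⟨a⟩; distinct elements may generate the same one (a cyclic group of order d has φ(d) generators).
Cyclic subgroups by order — order 1: 1; order 2: 15; order 3: 1; order 5: 1; order 15: 1.
Total: 19.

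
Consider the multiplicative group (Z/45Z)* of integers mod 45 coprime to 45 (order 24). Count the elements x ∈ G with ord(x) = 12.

The elements of order 12 are: 2, 7, 13, 22, 23, 32, 38, 43.
That's 8.

8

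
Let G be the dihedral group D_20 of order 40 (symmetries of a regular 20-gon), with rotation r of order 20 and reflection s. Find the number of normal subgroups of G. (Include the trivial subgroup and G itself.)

G has 48 subgroups. Checking conjugation-invariance by order — order 1: 1/1 normal; order 2: 1/21 normal; order 4: 1/11 normal; order 5: 1/1 normal; order 8: 0/5 normal; order 10: 1/5 normal; order 20: 3/3 normal; order 40: 1/1 normal.
Total normal subgroups: 9.

9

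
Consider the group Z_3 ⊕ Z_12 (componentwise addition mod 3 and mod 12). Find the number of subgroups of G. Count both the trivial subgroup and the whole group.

|G| = 36, so by Lagrange every subgroup order divides 36. Divisors: 1, 2, 3, 4, 6, 9, 12, 18, 36.
Subgroups by order — order 1: 1; order 2: 1; order 3: 4; order 4: 1; order 6: 4; order 9: 1; order 12: 4; order 18: 1; order 36: 1.
Total: 1 + 1 + 4 + 1 + 4 + 1 + 4 + 1 + 1 = 18.

18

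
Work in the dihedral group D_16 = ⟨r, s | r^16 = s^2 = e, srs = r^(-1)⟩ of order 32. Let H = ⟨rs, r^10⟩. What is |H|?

|⟨rs⟩| = 2 and |⟨r^10⟩| = 8, so |H| is a multiple of lcm(2, 8) = 8 and divides |G| = 32.
Closing under the operation: H = {e, r^2, r^4, r^6, r^8, r^10, r^12, r^14, rs, r^3s, r^5s, r^7s, r^9s, r^11s, r^13s, r^15s}, so |H| = 16.

16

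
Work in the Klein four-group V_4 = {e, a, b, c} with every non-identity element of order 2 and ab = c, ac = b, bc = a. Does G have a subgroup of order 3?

3 does not divide |G| = 4, so by Lagrange no subgroup of order 3 exists.

No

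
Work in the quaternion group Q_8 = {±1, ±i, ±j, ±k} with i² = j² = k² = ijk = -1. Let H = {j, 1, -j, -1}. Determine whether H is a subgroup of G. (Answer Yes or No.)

Yes

|H| = 4 divides |G| = 8, consistent with Lagrange.
H contains the identity, every element's inverse is in H, and H is closed under ·: it is a subgroup.
In fact H = ⟨j⟩.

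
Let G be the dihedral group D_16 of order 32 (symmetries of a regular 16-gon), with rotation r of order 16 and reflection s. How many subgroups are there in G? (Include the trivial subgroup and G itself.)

36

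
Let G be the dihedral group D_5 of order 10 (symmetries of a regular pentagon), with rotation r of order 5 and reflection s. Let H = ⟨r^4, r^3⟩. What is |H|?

5

|⟨r^4⟩| = 5 and |⟨r^3⟩| = 5, so |H| is a multiple of lcm(5, 5) = 5 and divides |G| = 10.
Closing under the operation: H = {e, r, r^2, r^3, r^4}, so |H| = 5.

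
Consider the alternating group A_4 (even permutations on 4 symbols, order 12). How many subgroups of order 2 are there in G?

3

|G| = 12 and 2 | 12, so subgroups of order 2 are possible by Lagrange.
The subgroups of order 2 are: {e, (1 2)(3 4)}; {e, (1 3)(2 4)}; {e, (1 4)(2 3)}.
So G has 3 subgroups of order 2.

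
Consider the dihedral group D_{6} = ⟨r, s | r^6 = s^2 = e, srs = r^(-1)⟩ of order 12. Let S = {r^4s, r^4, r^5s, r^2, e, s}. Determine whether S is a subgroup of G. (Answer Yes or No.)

No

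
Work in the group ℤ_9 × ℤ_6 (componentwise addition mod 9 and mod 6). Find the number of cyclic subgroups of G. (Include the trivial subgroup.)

16

Each element a generates a cyclic subgroup ⟨a⟩; distinct elements may generate the same one (a cyclic group of order d has φ(d) generators).
Cyclic subgroups by order — order 1: 1; order 2: 1; order 3: 4; order 6: 4; order 9: 3; order 18: 3.
Total: 16.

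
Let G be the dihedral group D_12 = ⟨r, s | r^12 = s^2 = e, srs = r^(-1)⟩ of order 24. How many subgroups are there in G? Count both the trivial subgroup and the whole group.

|G| = 24, so by Lagrange every subgroup order divides 24. Divisors: 1, 2, 3, 4, 6, 8, 12, 24.
Subgroups by order — order 1: 1; order 2: 13; order 3: 1; order 4: 7; order 6: 5; order 8: 3; order 12: 3; order 24: 1.
Total: 1 + 13 + 1 + 7 + 5 + 3 + 3 + 1 = 34.

34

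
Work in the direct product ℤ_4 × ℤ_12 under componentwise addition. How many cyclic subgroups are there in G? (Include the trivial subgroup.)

20

Group the elements of G by the cyclic subgroup they generate; each cyclic subgroup of order d accounts for φ(d) elements.
Cyclic subgroups by order — order 1: 1; order 2: 3; order 3: 1; order 4: 6; order 6: 3; order 12: 6.
Total: 20.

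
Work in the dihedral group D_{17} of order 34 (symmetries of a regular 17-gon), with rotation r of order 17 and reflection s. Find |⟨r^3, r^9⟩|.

17

|⟨r^3⟩| = 17 and |⟨r^9⟩| = 17, so |H| is a multiple of lcm(17, 17) = 17 and divides |G| = 34.
Closing under the operation: H = {e, r, r^2, r^3, r^4, r^5, r^6, r^7, r^8, r^9, r^10, r^11, r^12, r^13, r^14, r^15, r^16}, so |H| = 17.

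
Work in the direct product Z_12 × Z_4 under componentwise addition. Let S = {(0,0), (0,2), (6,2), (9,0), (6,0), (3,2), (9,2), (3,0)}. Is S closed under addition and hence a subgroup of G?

Yes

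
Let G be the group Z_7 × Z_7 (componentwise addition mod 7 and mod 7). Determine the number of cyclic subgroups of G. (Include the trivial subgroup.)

Group the elements of G by the cyclic subgroup they generate; each cyclic subgroup of order d accounts for φ(d) elements.
Cyclic subgroups by order — order 1: 1; order 7: 8.
Total: 9.

9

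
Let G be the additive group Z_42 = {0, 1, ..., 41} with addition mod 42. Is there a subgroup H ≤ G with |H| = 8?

No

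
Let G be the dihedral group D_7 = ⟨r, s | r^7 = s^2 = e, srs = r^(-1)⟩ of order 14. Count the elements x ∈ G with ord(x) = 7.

The elements of order 7 are: r, r^2, r^3, r^4, r^5, r^6.
That's 6.

6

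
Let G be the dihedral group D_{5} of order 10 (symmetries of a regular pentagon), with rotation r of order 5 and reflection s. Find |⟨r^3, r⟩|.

5

|⟨r^3⟩| = 5 and |⟨r⟩| = 5, so |H| is a multiple of lcm(5, 5) = 5 and divides |G| = 10.
Closing under the operation: H = {e, r, r^2, r^3, r^4}, so |H| = 5.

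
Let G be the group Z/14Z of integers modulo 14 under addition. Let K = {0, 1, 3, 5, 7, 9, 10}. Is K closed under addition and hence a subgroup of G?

No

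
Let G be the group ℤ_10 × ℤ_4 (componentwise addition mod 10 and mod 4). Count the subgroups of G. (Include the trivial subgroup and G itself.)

16

|G| = 40, so by Lagrange every subgroup order divides 40. Divisors: 1, 2, 4, 5, 8, 10, 20, 40.
Subgroups by order — order 1: 1; order 2: 3; order 4: 3; order 5: 1; order 8: 1; order 10: 3; order 20: 3; order 40: 1.
Total: 1 + 3 + 3 + 1 + 1 + 3 + 3 + 1 = 16.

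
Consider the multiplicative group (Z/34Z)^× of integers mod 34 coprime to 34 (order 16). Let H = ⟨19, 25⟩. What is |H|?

8

|⟨19⟩| = 8 and |⟨25⟩| = 8, so |H| is a multiple of lcm(8, 8) = 8 and divides |G| = 16.
Closing under the operation: H = {1, 9, 13, 15, 19, 21, 25, 33}, so |H| = 8.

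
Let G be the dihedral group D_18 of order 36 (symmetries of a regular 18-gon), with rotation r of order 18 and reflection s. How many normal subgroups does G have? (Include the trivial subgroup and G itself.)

G has 45 subgroups. Checking conjugation-invariance by order — order 1: 1/1 normal; order 2: 1/19 normal; order 3: 1/1 normal; order 4: 0/9 normal; order 6: 1/7 normal; order 9: 1/1 normal; order 12: 0/3 normal; order 18: 3/3 normal; order 36: 1/1 normal.
Total normal subgroups: 9.

9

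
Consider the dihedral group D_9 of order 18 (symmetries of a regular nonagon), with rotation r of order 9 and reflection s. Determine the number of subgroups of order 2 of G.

9

|G| = 18 and 2 | 18, so subgroups of order 2 are possible by Lagrange.
The subgroups of order 2 are: {e, r^2s}; {e, r^3s}; {e, r^4s}; {e, r^5s}; … (9 in all).
So G has 9 subgroups of order 2.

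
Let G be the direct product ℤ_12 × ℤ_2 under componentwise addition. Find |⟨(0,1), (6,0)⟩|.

|⟨(0,1)⟩| = 2 and |⟨(6,0)⟩| = 2, so |H| is a multiple of lcm(2, 2) = 2 and divides |G| = 24.
Closing under the operation: H = {(0,0), (0,1), (6,0), (6,1)}, so |H| = 4.

4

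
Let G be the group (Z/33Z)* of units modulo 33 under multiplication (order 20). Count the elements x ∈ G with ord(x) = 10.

Enumerating element orders in G gives 12 elements of order 10.

12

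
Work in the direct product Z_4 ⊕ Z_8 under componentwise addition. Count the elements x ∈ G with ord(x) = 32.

An element (a,b) has order lcm(ord(a), ord(b)); count pairs with lcm equal to 32.
Enumerating gives 0 such elements.

0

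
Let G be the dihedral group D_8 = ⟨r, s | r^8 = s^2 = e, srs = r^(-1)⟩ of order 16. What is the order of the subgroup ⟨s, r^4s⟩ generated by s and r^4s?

|⟨s⟩| = 2 and |⟨r^4s⟩| = 2, so |H| is a multiple of lcm(2, 2) = 2 and divides |G| = 16.
Closing under the operation: H = {e, r^4, s, r^4s}, so |H| = 4.

4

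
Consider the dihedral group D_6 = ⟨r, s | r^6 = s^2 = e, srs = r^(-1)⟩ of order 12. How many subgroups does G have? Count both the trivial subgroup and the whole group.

|G| = 12, so by Lagrange every subgroup order divides 12. Divisors: 1, 2, 3, 4, 6, 12.
Subgroups by order — order 1: 1; order 2: 7; order 3: 1; order 4: 3; order 6: 3; order 12: 1.
Total: 1 + 7 + 1 + 3 + 3 + 1 = 16.

16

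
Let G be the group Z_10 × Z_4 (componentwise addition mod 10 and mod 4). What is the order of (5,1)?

The order of (5,1) in Z_10 × Z_4 is lcm(ord(5) in Z_10, ord(1) in Z_4).
ord(5) = 2 and ord(1) = 4, so |⟨(5,1)⟩| = lcm(2, 4) = 4.

4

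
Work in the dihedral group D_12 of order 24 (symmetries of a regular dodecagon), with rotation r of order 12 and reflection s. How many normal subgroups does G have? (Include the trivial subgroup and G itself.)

9

G has 34 subgroups. Checking conjugation-invariance by order — order 1: 1/1 normal; order 2: 1/13 normal; order 3: 1/1 normal; order 4: 1/7 normal; order 6: 1/5 normal; order 8: 0/3 normal; order 12: 3/3 normal; order 24: 1/1 normal.
Total normal subgroups: 9.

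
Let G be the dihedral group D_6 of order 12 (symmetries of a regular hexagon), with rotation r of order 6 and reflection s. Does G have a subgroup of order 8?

No

8 does not divide |G| = 12, so by Lagrange no subgroup of order 8 exists.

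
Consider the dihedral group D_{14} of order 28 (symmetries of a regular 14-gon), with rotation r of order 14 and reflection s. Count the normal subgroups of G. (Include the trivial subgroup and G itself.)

G has 28 subgroups. Checking conjugation-invariance by order — order 1: 1/1 normal; order 2: 1/15 normal; order 4: 0/7 normal; order 7: 1/1 normal; order 14: 3/3 normal; order 28: 1/1 normal.
Total normal subgroups: 7.

7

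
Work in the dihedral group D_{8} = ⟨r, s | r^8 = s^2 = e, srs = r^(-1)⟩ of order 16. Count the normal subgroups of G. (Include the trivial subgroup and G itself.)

7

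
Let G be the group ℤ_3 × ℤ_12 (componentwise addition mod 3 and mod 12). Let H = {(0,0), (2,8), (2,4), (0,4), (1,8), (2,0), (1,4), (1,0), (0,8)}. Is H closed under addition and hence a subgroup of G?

Yes

|H| = 9 divides |G| = 36, consistent with Lagrange.
H contains the identity, every element's inverse is in H, and H is closed under +: it is a subgroup.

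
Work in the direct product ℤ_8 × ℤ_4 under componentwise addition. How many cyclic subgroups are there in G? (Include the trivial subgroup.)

Each element a generates a cyclic subgroup ⟨a⟩; distinct elements may generate the same one (a cyclic group of order d has φ(d) generators).
Cyclic subgroups by order — order 1: 1; order 2: 3; order 4: 6; order 8: 4.
Total: 14.

14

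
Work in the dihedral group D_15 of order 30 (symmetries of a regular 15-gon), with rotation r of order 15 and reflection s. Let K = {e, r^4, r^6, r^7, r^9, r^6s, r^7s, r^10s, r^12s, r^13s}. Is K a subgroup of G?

No

r^4 ∈ K but its inverse r^11 ∉ K, so K is not a subgroup.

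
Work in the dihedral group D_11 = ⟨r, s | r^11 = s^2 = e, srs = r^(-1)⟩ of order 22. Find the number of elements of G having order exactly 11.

Enumerating element orders in G gives 10 elements of order 11.

10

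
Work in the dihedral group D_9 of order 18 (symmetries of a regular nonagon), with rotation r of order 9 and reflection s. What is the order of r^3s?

2

Computing powers of r^3s: the smallest k with (r^3s)^k = e is k = 2.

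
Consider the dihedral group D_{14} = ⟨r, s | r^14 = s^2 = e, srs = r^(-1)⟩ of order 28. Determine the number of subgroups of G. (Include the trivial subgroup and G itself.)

|G| = 28, so by Lagrange every subgroup order divides 28. Divisors: 1, 2, 4, 7, 14, 28.
Subgroups by order — order 1: 1; order 2: 15; order 4: 7; order 7: 1; order 14: 3; order 28: 1.
Total: 1 + 15 + 7 + 1 + 3 + 1 = 28.

28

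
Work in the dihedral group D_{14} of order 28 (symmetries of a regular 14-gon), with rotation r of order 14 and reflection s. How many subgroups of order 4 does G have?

|G| = 28 and 4 | 28, so subgroups of order 4 are possible by Lagrange.
The subgroups of order 4 are: {e, r^7, r^3s, r^10s}; {e, r^7, r^4s, r^11s}; {e, r^7, r^5s, r^12s}; {e, r^7, r^6s, r^13s}; … (7 in all).
So G has 7 subgroups of order 4.

7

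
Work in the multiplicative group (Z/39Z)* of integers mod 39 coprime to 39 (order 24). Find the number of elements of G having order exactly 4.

4

The elements of order 4 are: 5, 8, 31, 34.
That's 4.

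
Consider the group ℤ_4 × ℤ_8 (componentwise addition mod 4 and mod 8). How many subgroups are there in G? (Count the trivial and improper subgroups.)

|G| = 32, so by Lagrange every subgroup order divides 32. Divisors: 1, 2, 4, 8, 16, 32.
Subgroups by order — order 1: 1; order 2: 3; order 4: 7; order 8: 7; order 16: 3; order 32: 1.
Total: 1 + 3 + 7 + 7 + 3 + 1 = 22.

22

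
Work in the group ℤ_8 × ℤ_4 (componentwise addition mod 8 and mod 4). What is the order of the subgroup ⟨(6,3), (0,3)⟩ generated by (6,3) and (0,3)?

16

|⟨(6,3)⟩| = 4 and |⟨(0,3)⟩| = 4, so |H| is a multiple of lcm(4, 4) = 4 and divides |G| = 32.
Closing under the operation: H = {(0,0), (0,1), (0,2), (0,3), (2,0), (2,1), (2,2), (2,3), (4,0), (4,1), (4,2), (4,3), (6,0), (6,1), (6,2), (6,3)}, so |H| = 16.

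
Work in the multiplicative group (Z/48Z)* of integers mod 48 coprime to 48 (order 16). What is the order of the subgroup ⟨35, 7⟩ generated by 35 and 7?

8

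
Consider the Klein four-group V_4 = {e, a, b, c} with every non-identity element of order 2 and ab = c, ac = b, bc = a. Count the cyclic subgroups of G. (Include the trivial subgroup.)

Group the elements of G by the cyclic subgroup they generate; each cyclic subgroup of order d accounts for φ(d) elements.
Cyclic subgroups by order — order 1: 1; order 2: 3.
Total: 4.

4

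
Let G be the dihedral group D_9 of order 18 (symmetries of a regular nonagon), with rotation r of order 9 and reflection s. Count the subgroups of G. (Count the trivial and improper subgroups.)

16

|G| = 18, so by Lagrange every subgroup order divides 18. Divisors: 1, 2, 3, 6, 9, 18.
Subgroups by order — order 1: 1; order 2: 9; order 3: 1; order 6: 3; order 9: 1; order 18: 1.
Total: 1 + 9 + 1 + 3 + 1 + 1 = 16.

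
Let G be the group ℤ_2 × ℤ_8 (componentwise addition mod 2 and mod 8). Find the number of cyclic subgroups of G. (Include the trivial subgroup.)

8

A cyclic subgroup of order d is generated by each of its φ(d) elements of order d, so the cyclic subgroups of order d number (#elements of order d)/φ(d).
Cyclic subgroups by order — order 1: 1; order 2: 3; order 4: 2; order 8: 2.
Total: 8.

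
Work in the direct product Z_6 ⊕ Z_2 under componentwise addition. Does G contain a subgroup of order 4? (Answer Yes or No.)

Yes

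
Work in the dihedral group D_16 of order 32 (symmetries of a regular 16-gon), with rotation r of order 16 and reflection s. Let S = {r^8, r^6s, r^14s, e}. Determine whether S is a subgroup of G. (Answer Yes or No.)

|S| = 4 divides |G| = 32, consistent with Lagrange.
S contains the identity, every element's inverse is in S, and S is closed under ·: it is a subgroup.

Yes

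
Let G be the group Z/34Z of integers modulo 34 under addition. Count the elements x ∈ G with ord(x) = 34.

In a cyclic group of order 34, the number of elements of order d (for d | 34) is φ(d).
φ(34) = 16.

16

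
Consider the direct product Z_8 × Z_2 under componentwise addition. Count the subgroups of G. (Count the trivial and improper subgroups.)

11

|G| = 16, so by Lagrange every subgroup order divides 16. Divisors: 1, 2, 4, 8, 16.
Subgroups by order — order 1: 1; order 2: 3; order 4: 3; order 8: 3; order 16: 1.
Total: 1 + 3 + 3 + 3 + 1 = 11.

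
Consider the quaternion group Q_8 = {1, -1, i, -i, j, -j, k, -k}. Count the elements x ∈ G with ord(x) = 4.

The elements of order 4 are: i, -i, j, -j, k, -k.
That's 6.

6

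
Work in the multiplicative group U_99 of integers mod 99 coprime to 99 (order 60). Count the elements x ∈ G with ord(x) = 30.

Enumerating element orders in G gives 24 elements of order 30.

24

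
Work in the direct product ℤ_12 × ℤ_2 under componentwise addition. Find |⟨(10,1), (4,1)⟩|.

12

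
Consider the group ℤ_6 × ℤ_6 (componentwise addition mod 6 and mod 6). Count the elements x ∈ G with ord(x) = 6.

An element (a,b) has order lcm(ord(a), ord(b)); count pairs with lcm equal to 6.
Enumerating gives 24 such elements.

24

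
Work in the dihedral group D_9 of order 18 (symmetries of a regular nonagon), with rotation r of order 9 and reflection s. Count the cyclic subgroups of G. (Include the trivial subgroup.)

Group the elements of G by the cyclic subgroup they generate; each cyclic subgroup of order d accounts for φ(d) elements.
Cyclic subgroups by order — order 1: 1; order 2: 9; order 3: 1; order 9: 1.
Total: 12.

12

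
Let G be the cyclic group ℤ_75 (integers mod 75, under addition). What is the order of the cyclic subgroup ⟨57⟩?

In ℤ_75, the order of an element a is n/gcd(a, n).
gcd(57, 75) = 3, so |⟨57⟩| = 75/3 = 25.

25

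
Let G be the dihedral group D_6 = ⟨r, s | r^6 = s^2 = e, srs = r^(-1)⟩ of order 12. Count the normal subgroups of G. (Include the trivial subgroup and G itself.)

7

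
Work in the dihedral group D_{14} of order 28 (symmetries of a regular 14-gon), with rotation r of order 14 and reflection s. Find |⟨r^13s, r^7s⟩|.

14

|⟨r^13s⟩| = 2 and |⟨r^7s⟩| = 2, so |H| is a multiple of lcm(2, 2) = 2 and divides |G| = 28.
Closing under the operation: H = {e, r^2, r^4, r^6, r^8, r^10, r^12, rs, r^3s, r^5s, r^7s, r^9s, r^11s, r^13s}, so |H| = 14.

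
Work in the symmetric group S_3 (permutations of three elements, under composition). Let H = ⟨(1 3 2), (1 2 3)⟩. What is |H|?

3

|⟨(1 3 2)⟩| = 3 and |⟨(1 2 3)⟩| = 3, so |H| is a multiple of lcm(3, 3) = 3 and divides |G| = 6.
Closing under the operation: H = {e, (1 2 3), (1 3 2)}, so |H| = 3.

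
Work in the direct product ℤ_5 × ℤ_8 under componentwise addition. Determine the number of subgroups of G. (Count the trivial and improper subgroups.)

8

|G| = 40, so by Lagrange every subgroup order divides 40. Divisors: 1, 2, 4, 5, 8, 10, 20, 40.
Subgroups by order — order 1: 1; order 2: 1; order 4: 1; order 5: 1; order 8: 1; order 10: 1; order 20: 1; order 40: 1.
Total: 1 + 1 + 1 + 1 + 1 + 1 + 1 + 1 = 8.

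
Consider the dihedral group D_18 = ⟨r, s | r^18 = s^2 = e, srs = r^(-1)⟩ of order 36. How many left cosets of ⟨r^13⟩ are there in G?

|⟨r^13⟩| = 18 and |G| = 36.
By Lagrange, [G : H] = |G|/|H| = 36/18 = 2.

2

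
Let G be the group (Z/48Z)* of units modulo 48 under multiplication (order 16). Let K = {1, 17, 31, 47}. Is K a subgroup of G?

Yes

|K| = 4 divides |G| = 16, consistent with Lagrange.
K contains the identity, every element's inverse is in K, and K is closed under ·: it is a subgroup.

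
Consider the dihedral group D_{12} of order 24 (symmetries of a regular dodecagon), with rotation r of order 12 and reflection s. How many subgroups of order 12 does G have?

3

|G| = 24 and 12 | 24, so subgroups of order 12 are possible by Lagrange.
The subgroups of order 12 are: {e, r, r^2, r^3, r^4, r^5, r^6, r^7, r^8, r^9, r^10, r^11}; {e, r^2, r^4, r^6, r^8, r^10, s, r^2s, r^4s, r^6s, r^8s, r^10s}; {e, r^2, r^4, r^6, r^8, r^10, rs, r^3s, r^5s, r^7s, r^9s, r^11s}.
So G has 3 subgroups of order 12.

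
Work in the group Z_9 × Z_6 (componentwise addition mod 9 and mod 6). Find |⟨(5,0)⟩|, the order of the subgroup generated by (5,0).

The order of (5,0) in Z_9 × Z_6 is lcm(ord(5) in Z_9, ord(0) in Z_6).
ord(5) = 9 and ord(0) = 1, so |⟨(5,0)⟩| = lcm(9, 1) = 9.

9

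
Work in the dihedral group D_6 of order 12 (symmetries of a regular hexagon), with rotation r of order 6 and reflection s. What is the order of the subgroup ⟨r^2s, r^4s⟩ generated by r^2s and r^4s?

|⟨r^2s⟩| = 2 and |⟨r^4s⟩| = 2, so |H| is a multiple of lcm(2, 2) = 2 and divides |G| = 12.
Closing under the operation: H = {e, r^2, r^4, s, r^2s, r^4s}, so |H| = 6.

6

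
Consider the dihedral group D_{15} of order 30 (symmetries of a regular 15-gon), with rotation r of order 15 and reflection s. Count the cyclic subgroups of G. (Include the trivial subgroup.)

Each element a generates a cyclic subgroup ⟨a⟩; distinct elements may generate the same one (a cyclic group of order d has φ(d) generators).
Cyclic subgroups by order — order 1: 1; order 2: 15; order 3: 1; order 5: 1; order 15: 1.
Total: 19.

19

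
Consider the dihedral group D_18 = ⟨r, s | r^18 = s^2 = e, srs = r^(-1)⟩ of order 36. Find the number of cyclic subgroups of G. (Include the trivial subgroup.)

Each element a generates a cyclic subgroup ⟨a⟩; distinct elements may generate the same one (a cyclic group of order d has φ(d) generators).
Cyclic subgroups by order — order 1: 1; order 2: 19; order 3: 1; order 6: 1; order 9: 1; order 18: 1.
Total: 24.

24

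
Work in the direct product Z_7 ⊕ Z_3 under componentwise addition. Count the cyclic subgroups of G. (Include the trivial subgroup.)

Group the elements of G by the cyclic subgroup they generate; each cyclic subgroup of order d accounts for φ(d) elements.
Cyclic subgroups by order — order 1: 1; order 3: 1; order 7: 1; order 21: 1.
Total: 4.

4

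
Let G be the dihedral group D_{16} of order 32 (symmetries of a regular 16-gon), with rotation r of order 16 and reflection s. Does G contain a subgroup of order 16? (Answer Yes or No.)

16 | 32. A subgroup of order 16 is {e, r, r^2, r^3, r^4, r^5, r^6, r^7, r^8, r^9, r^10, r^11, r^12, r^13, r^14, r^15}.

Yes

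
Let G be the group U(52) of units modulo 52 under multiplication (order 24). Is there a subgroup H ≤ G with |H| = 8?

Yes

8 | 24. A subgroup of order 8 is {1, 5, 21, 25, 27, 31, 47, 51}.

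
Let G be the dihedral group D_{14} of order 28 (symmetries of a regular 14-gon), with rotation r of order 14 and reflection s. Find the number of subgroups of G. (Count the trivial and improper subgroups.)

28

|G| = 28, so by Lagrange every subgroup order divides 28. Divisors: 1, 2, 4, 7, 14, 28.
Subgroups by order — order 1: 1; order 2: 15; order 4: 7; order 7: 1; order 14: 3; order 28: 1.
Total: 1 + 15 + 7 + 1 + 3 + 1 = 28.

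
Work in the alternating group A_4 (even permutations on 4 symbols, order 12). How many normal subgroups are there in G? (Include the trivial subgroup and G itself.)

3

G has 10 subgroups. Checking conjugation-invariance by order — order 1: 1/1 normal; order 2: 0/3 normal; order 3: 0/4 normal; order 4: 1/1 normal; order 12: 1/1 normal.
Total normal subgroups: 3.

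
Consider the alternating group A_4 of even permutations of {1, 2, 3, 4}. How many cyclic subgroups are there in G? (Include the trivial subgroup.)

8

A cyclic subgroup of order d is generated by each of its φ(d) elements of order d, so the cyclic subgroups of order d number (#elements of order d)/φ(d).
Cyclic subgroups by order — order 1: 1; order 2: 3; order 3: 4.
Total: 8.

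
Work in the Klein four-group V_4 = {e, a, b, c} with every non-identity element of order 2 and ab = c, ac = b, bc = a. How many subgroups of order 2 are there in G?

3

|G| = 4 and 2 | 4, so subgroups of order 2 are possible by Lagrange.
The subgroups of order 2 are: {e, a}; {e, b}; {e, c}.
So G has 3 subgroups of order 2.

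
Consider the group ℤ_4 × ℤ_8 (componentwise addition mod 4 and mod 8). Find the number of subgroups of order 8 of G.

7

|G| = 32 and 8 | 32, so subgroups of order 8 are possible by Lagrange.
The subgroups of order 8 are: {(0,0), (0,1), (0,2), (0,3), (0,4), (0,5), (0,6), (0,7)}; {(0,0), (0,2), (0,4), (0,6), (2,0), (2,2), (2,4), (2,6)}; {(0,0), (0,2), (0,4), (0,6), (2,1), (2,3), (2,5), (2,7)}; {(0,0), (0,4), (1,0), (1,4), (2,0), (2,4), (3,0), (3,4)}; … (7 in all).
So G has 7 subgroups of order 8.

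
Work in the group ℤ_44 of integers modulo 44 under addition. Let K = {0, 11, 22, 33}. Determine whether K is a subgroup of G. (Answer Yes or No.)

Yes

|K| = 4 divides |G| = 44, consistent with Lagrange.
K contains the identity, every element's inverse is in K, and K is closed under +: it is a subgroup.
In fact K = ⟨33⟩.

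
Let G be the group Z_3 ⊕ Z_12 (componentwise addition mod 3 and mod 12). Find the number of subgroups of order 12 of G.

|G| = 36 and 12 | 36, so subgroups of order 12 are possible by Lagrange.
The subgroups of order 12 are: {(0,0), (0,1), (0,2), (0,3), (0,4), (0,5), (0,6), (0,7), (0,8), (0,9), (0,10), (0,11)}; {(0,0), (0,3), (0,6), (0,9), (1,0), (1,3), (1,6), (1,9), (2,0), (2,3), (2,6), (2,9)}; {(0,0), (0,3), (0,6), (0,9), (1,1), (1,4), (1,7), (1,10), (2,2), (2,5), (2,8), (2,11)}; {(0,0), (0,3), (0,6), (0,9), (1,2), (1,5), (1,8), (1,11), (2,1), (2,4), (2,7), (2,10)}.
So G has 4 subgroups of order 12.

4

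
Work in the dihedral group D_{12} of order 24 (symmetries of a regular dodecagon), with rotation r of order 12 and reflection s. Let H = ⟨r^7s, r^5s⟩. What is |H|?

12

|⟨r^7s⟩| = 2 and |⟨r^5s⟩| = 2, so |H| is a multiple of lcm(2, 2) = 2 and divides |G| = 24.
Closing under the operation: H = {e, r^2, r^4, r^6, r^8, r^10, rs, r^3s, r^5s, r^7s, r^9s, r^11s}, so |H| = 12.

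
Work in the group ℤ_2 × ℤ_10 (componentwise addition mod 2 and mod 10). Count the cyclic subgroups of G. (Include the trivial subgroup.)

8

A cyclic subgroup of order d is generated by each of its φ(d) elements of order d, so the cyclic subgroups of order d number (#elements of order d)/φ(d).
Cyclic subgroups by order — order 1: 1; order 2: 3; order 5: 1; order 10: 3.
Total: 8.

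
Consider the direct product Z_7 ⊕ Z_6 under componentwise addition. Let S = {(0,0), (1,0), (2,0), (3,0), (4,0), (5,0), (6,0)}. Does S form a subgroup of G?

Yes

|S| = 7 divides |G| = 42, consistent with Lagrange.
S contains the identity, every element's inverse is in S, and S is closed under +: it is a subgroup.
In fact S = ⟨(4,0)⟩.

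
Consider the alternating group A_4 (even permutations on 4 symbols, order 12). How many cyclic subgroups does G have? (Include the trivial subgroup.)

A cyclic subgroup of order d is generated by each of its φ(d) elements of order d, so the cyclic subgroups of order d number (#elements of order d)/φ(d).
Cyclic subgroups by order — order 1: 1; order 2: 3; order 3: 4.
Total: 8.

8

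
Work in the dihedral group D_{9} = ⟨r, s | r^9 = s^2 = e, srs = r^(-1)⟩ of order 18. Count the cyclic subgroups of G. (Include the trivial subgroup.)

Each element a generates a cyclic subgroup ⟨a⟩; distinct elements may generate the same one (a cyclic group of order d has φ(d) generators).
Cyclic subgroups by order — order 1: 1; order 2: 9; order 3: 1; order 9: 1.
Total: 12.

12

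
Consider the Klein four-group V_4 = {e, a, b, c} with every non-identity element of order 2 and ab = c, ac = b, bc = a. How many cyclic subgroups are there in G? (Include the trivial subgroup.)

Each element a generates a cyclic subgroup ⟨a⟩; distinct elements may generate the same one (a cyclic group of order d has φ(d) generators).
Cyclic subgroups by order — order 1: 1; order 2: 3.
Total: 4.

4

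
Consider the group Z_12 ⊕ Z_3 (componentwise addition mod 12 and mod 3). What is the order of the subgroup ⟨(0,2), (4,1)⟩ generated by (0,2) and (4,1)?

9

|⟨(0,2)⟩| = 3 and |⟨(4,1)⟩| = 3, so |H| is a multiple of lcm(3, 3) = 3 and divides |G| = 36.
Closing under the operation: H = {(0,0), (0,1), (0,2), (4,0), (4,1), (4,2), (8,0), (8,1), (8,2)}, so |H| = 9.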